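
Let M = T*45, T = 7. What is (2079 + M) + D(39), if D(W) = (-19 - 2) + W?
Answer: 2412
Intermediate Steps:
D(W) = -21 + W
M = 315 (M = 7*45 = 315)
(2079 + M) + D(39) = (2079 + 315) + (-21 + 39) = 2394 + 18 = 2412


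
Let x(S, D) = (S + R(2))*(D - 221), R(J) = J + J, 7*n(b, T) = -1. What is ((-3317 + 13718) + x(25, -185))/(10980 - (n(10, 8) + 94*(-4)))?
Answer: -9611/79493 ≈ -0.12090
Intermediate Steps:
n(b, T) = -1/7 (n(b, T) = (1/7)*(-1) = -1/7)
R(J) = 2*J
x(S, D) = (-221 + D)*(4 + S) (x(S, D) = (S + 2*2)*(D - 221) = (S + 4)*(-221 + D) = (4 + S)*(-221 + D) = (-221 + D)*(4 + S))
((-3317 + 13718) + x(25, -185))/(10980 - (n(10, 8) + 94*(-4))) = ((-3317 + 13718) + (-884 - 221*25 + 4*(-185) - 185*25))/(10980 - (-1/7 + 94*(-4))) = (10401 + (-884 - 5525 - 740 - 4625))/(10980 - (-1/7 - 376)) = (10401 - 11774)/(10980 - 1*(-2633/7)) = -1373/(10980 + 2633/7) = -1373/79493/7 = -1373*7/79493 = -9611/79493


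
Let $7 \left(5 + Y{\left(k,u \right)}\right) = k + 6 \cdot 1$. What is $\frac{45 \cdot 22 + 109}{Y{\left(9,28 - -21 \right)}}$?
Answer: $- \frac{7693}{20} \approx -384.65$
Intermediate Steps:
$Y{\left(k,u \right)} = - \frac{29}{7} + \frac{k}{7}$ ($Y{\left(k,u \right)} = -5 + \frac{k + 6 \cdot 1}{7} = -5 + \frac{k + 6}{7} = -5 + \frac{6 + k}{7} = -5 + \left(\frac{6}{7} + \frac{k}{7}\right) = - \frac{29}{7} + \frac{k}{7}$)
$\frac{45 \cdot 22 + 109}{Y{\left(9,28 - -21 \right)}} = \frac{45 \cdot 22 + 109}{- \frac{29}{7} + \frac{1}{7} \cdot 9} = \frac{990 + 109}{- \frac{29}{7} + \frac{9}{7}} = \frac{1099}{- \frac{20}{7}} = 1099 \left(- \frac{7}{20}\right) = - \frac{7693}{20}$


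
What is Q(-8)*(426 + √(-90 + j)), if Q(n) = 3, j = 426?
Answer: 1278 + 12*√21 ≈ 1333.0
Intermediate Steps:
Q(-8)*(426 + √(-90 + j)) = 3*(426 + √(-90 + 426)) = 3*(426 + √336) = 3*(426 + 4*√21) = 1278 + 12*√21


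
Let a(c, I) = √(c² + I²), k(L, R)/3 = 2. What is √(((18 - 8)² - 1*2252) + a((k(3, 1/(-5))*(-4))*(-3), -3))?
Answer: √(-2152 + 3*√577) ≈ 45.606*I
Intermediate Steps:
k(L, R) = 6 (k(L, R) = 3*2 = 6)
a(c, I) = √(I² + c²)
√(((18 - 8)² - 1*2252) + a((k(3, 1/(-5))*(-4))*(-3), -3)) = √(((18 - 8)² - 1*2252) + √((-3)² + ((6*(-4))*(-3))²)) = √((10² - 2252) + √(9 + (-24*(-3))²)) = √((100 - 2252) + √(9 + 72²)) = √(-2152 + √(9 + 5184)) = √(-2152 + √5193) = √(-2152 + 3*√577)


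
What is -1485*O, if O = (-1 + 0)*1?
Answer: 1485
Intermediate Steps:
O = -1 (O = -1*1 = -1)
-1485*O = -1485*(-1) = 1485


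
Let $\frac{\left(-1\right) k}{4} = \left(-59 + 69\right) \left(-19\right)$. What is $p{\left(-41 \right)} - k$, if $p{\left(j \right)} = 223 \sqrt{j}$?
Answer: $-760 + 223 i \sqrt{41} \approx -760.0 + 1427.9 i$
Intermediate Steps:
$k = 760$ ($k = - 4 \left(-59 + 69\right) \left(-19\right) = - 4 \cdot 10 \left(-19\right) = \left(-4\right) \left(-190\right) = 760$)
$p{\left(-41 \right)} - k = 223 \sqrt{-41} - 760 = 223 i \sqrt{41} - 760 = -760 + 223 i \sqrt{41}$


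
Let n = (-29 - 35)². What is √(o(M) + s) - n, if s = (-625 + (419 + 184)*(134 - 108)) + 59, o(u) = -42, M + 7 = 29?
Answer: -4096 + √15070 ≈ -3973.2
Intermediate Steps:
M = 22 (M = -7 + 29 = 22)
n = 4096 (n = (-64)² = 4096)
s = 15112 (s = (-625 + 603*26) + 59 = (-625 + 15678) + 59 = 15053 + 59 = 15112)
√(o(M) + s) - n = √(-42 + 15112) - 1*4096 = √15070 - 4096 = -4096 + √15070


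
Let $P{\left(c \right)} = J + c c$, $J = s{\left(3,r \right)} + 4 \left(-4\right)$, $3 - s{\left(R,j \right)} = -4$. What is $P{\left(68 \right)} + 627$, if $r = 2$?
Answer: $5242$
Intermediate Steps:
$s{\left(R,j \right)} = 7$ ($s{\left(R,j \right)} = 3 - -4 = 3 + 4 = 7$)
$J = -9$ ($J = 7 + 4 \left(-4\right) = 7 - 16 = -9$)
$P{\left(c \right)} = -9 + c^{2}$ ($P{\left(c \right)} = -9 + c c = -9 + c^{2}$)
$P{\left(68 \right)} + 627 = \left(-9 + 68^{2}\right) + 627 = \left(-9 + 4624\right) + 627 = 4615 + 627 = 5242$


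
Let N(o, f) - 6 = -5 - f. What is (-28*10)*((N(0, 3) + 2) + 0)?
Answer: 0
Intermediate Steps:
N(o, f) = 1 - f (N(o, f) = 6 + (-5 - f) = 1 - f)
(-28*10)*((N(0, 3) + 2) + 0) = (-28*10)*(((1 - 1*3) + 2) + 0) = -280*(((1 - 3) + 2) + 0) = -280*((-2 + 2) + 0) = -280*(0 + 0) = -280*0 = 0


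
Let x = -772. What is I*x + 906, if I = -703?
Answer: 543622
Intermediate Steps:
I*x + 906 = -703*(-772) + 906 = 542716 + 906 = 543622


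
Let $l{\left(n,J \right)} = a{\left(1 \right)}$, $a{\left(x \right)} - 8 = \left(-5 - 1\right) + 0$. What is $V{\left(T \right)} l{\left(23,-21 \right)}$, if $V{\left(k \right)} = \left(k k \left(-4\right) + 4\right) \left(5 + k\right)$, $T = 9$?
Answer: $-8960$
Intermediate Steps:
$a{\left(x \right)} = 2$ ($a{\left(x \right)} = 8 + \left(\left(-5 - 1\right) + 0\right) = 8 + \left(-6 + 0\right) = 8 - 6 = 2$)
$l{\left(n,J \right)} = 2$
$V{\left(k \right)} = \left(4 - 4 k^{2}\right) \left(5 + k\right)$ ($V{\left(k \right)} = \left(k^{2} \left(-4\right) + 4\right) \left(5 + k\right) = \left(- 4 k^{2} + 4\right) \left(5 + k\right) = \left(4 - 4 k^{2}\right) \left(5 + k\right)$)
$V{\left(T \right)} l{\left(23,-21 \right)} = \left(20 - 20 \cdot 9^{2} - 4 \cdot 9^{3} + 4 \cdot 9\right) 2 = \left(20 - 1620 - 2916 + 36\right) 2 = \left(-4480\right) 2 = -8960$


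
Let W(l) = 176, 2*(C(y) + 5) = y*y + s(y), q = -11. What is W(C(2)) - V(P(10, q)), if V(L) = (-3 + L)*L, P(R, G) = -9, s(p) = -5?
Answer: 68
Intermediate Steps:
C(y) = -15/2 + y²/2 (C(y) = -5 + (y*y - 5)/2 = -5 + (y² - 5)/2 = -5 + (-5 + y²)/2 = -5 + (-5/2 + y²/2) = -15/2 + y²/2)
V(L) = L*(-3 + L)
W(C(2)) - V(P(10, q)) = 176 - (-9)*(-3 - 9) = 176 - (-9)*(-12) = 176 - 1*108 = 176 - 108 = 68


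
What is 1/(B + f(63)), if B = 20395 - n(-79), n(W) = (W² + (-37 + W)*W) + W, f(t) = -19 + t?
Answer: 1/5113 ≈ 0.00019558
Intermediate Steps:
n(W) = W + W² + W*(-37 + W) (n(W) = (W² + W*(-37 + W)) + W = W + W² + W*(-37 + W))
B = 5069 (B = 20395 - 2*(-79)*(-18 - 79) = 20395 - 2*(-79)*(-97) = 20395 - 1*15326 = 20395 - 15326 = 5069)
1/(B + f(63)) = 1/(5069 + (-19 + 63)) = 1/(5069 + 44) = 1/5113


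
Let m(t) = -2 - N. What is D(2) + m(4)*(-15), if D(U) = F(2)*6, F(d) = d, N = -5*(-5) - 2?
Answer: 387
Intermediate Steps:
N = 23 (N = 25 - 2 = 23)
D(U) = 12 (D(U) = 2*6 = 12)
m(t) = -25 (m(t) = -2 - 1*23 = -2 - 23 = -25)
D(2) + m(4)*(-15) = 12 - 25*(-15) = 12 + 375 = 387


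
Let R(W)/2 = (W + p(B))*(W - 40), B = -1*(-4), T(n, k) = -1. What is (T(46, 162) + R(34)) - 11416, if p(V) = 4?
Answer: -11873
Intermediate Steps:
B = 4
R(W) = 2*(-40 + W)*(4 + W) (R(W) = 2*((W + 4)*(W - 40)) = 2*((4 + W)*(-40 + W)) = 2*((-40 + W)*(4 + W)) = 2*(-40 + W)*(4 + W))
(T(46, 162) + R(34)) - 11416 = (-1 + (-320 - 72*34 + 2*34**2)) - 11416 = (-1 + (-320 - 2448 + 2*1156)) - 11416 = (-1 + (-320 - 2448 + 2312)) - 11416 = (-1 - 456) - 11416 = -457 - 11416 = -11873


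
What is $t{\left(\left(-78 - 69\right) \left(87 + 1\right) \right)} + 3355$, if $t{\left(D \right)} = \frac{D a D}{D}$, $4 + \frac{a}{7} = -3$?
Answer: $637219$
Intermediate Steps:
$a = -49$ ($a = -28 + 7 \left(-3\right) = -28 - 21 = -49$)
$t{\left(D \right)} = - 49 D$ ($t{\left(D \right)} = \frac{D \left(-49\right) D}{D} = \frac{- 49 D D}{D} = \frac{\left(-49\right) D^{2}}{D} = - 49 D$)
$t{\left(\left(-78 - 69\right) \left(87 + 1\right) \right)} + 3355 = - 49 \left(-78 - 69\right) \left(87 + 1\right) + 3355 = - 49 \left(\left(-147\right) 88\right) + 3355 = \left(-49\right) \left(-12936\right) + 3355 = 633864 + 3355 = 637219$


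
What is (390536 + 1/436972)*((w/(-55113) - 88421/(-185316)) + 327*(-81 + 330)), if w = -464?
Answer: 15768443733143137141919137/495881686268464 ≈ 3.1799e+10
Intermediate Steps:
(390536 + 1/436972)*((w/(-55113) - 88421/(-185316)) + 327*(-81 + 330)) = (390536 + 1/436972)*((-464/(-55113) - 88421/(-185316)) + 327*(-81 + 330)) = (390536 + 1/436972)*((-464*(-1/55113) - 88421*(-1/185316)) + 327*249) = 170653296993*((464/55113 + 88421/185316) + 81423)/436972 = 170653296993*(1653044399/3404440236 + 81423)/436972 = (170653296993/436972)*(277201390380227/3404440236) = 15768443733143137141919137/495881686268464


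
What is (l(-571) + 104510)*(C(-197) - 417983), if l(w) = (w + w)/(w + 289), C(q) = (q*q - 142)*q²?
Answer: 22107810561147220/141 ≈ 1.5679e+14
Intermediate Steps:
C(q) = q²*(-142 + q²) (C(q) = (q² - 142)*q² = (-142 + q²)*q² = q²*(-142 + q²))
l(w) = 2*w/(289 + w) (l(w) = (2*w)/(289 + w) = 2*w/(289 + w))
(l(-571) + 104510)*(C(-197) - 417983) = (2*(-571)/(289 - 571) + 104510)*((-197)²*(-142 + (-197)²) - 417983) = (2*(-571)/(-282) + 104510)*(38809*(-142 + 38809) - 417983) = (2*(-571)*(-1/282) + 104510)*(38809*38667 - 417983) = (571/141 + 104510)*(1500627603 - 417983) = (14736481/141)*1500209620 = 22107810561147220/141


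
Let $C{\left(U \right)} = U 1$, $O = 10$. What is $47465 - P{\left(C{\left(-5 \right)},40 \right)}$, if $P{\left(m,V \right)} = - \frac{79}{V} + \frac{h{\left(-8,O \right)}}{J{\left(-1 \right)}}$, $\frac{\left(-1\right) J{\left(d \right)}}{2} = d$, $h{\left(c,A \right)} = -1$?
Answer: $\frac{1898699}{40} \approx 47468.0$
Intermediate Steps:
$J{\left(d \right)} = - 2 d$
$C{\left(U \right)} = U$
$P{\left(m,V \right)} = - \frac{1}{2} - \frac{79}{V}$ ($P{\left(m,V \right)} = - \frac{79}{V} - \frac{1}{\left(-2\right) \left(-1\right)} = - \frac{79}{V} - \frac{1}{2} = - \frac{1}{2} - \frac{79}{V}$)
$47465 - P{\left(C{\left(-5 \right)},40 \right)} = 47465 - \frac{-158 - 40}{2 \cdot 40} = 47465 - \frac{1}{2} \cdot \frac{1}{40} \left(-158 - 40\right) = 47465 - \frac{1}{2} \cdot \frac{1}{40} \left(-198\right) = 47465 - - \frac{99}{40} = 47465 + \frac{99}{40} = \frac{1898699}{40}$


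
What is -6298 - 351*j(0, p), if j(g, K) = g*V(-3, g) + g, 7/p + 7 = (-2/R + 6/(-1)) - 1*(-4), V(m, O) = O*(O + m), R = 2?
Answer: -6298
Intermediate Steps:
p = -7/10 (p = 7/(-7 + ((-2/2 + 6/(-1)) - 1*(-4))) = 7/(-7 + ((-2*½ + 6*(-1)) + 4)) = 7/(-7 + ((-1 - 6) + 4)) = 7/(-7 + (-7 + 4)) = 7/(-7 - 3) = 7/(-10) = 7*(-⅒) = -7/10 ≈ -0.70000)
j(g, K) = g + g²*(-3 + g) (j(g, K) = g*(g*(g - 3)) + g = g*(g*(-3 + g)) + g = g²*(-3 + g) + g = g + g²*(-3 + g))
-6298 - 351*j(0, p) = -6298 - 351*0*(1 + 0*(-3 + 0)) = -6298 - 351*0*(1 + 0*(-3)) = -6298 - 351*0*(1 + 0) = -6298 - 351*0*1 = -6298 - 351*0 = -6298 - 1*0 = -6298 + 0 = -6298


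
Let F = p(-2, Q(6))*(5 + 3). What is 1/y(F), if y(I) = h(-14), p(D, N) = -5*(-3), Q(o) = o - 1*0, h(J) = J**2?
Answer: 1/196 ≈ 0.0051020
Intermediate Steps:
Q(o) = o (Q(o) = o + 0 = o)
p(D, N) = 15
F = 120 (F = 15*(5 + 3) = 15*8 = 120)
y(I) = 196 (y(I) = (-14)**2 = 196)
1/y(F) = 1/196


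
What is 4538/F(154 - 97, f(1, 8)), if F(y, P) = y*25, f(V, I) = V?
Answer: 4538/1425 ≈ 3.1846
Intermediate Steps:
F(y, P) = 25*y
4538/F(154 - 97, f(1, 8)) = 4538/((25*(154 - 97))) = 4538/((25*57)) = 4538/1425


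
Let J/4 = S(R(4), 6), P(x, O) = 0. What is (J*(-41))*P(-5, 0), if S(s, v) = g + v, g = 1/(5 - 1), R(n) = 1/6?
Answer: 0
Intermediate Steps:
R(n) = 1/6
g = 1/4 ≈ 0.25000
S(s, v) = 1/4 + v
J = 25 (J = 4*(1/4 + 6) = 4*(25/4) = 25)
(J*(-41))*P(-5, 0) = (25*(-41))*0 = -1025*0 = 0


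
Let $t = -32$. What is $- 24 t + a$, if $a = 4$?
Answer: $772$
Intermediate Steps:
$- 24 t + a = \left(-24\right) \left(-32\right) + 4 = 768 + 4 = 772$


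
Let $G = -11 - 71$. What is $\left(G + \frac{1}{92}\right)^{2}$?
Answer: $\frac{56896849}{8464} \approx 6722.2$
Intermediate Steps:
$G = -82$ ($G = -11 - 71 = -82$)
$\left(G + \frac{1}{92}\right)^{2} = \left(-82 + \frac{1}{92}\right)^{2} = \left(- \frac{7543}{92}\right)^{2} = \frac{56896849}{8464}$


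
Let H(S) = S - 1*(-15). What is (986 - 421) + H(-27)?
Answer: 553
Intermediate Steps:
H(S) = 15 + S (H(S) = S + 15 = 15 + S)
(986 - 421) + H(-27) = (986 - 421) + (15 - 27) = 565 - 12 = 553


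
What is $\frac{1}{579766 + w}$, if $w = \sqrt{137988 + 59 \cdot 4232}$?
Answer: $\frac{15257}{8845479660} - \frac{\sqrt{96919}}{168064113540} \approx 1.723 \cdot 10^{-6}$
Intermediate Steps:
$w = 2 \sqrt{96919}$ ($w = \sqrt{137988 + 249688} = \sqrt{387676} = 2 \sqrt{96919} \approx 622.64$)
$\frac{1}{579766 + w} = \frac{1}{579766 + 2 \sqrt{96919}}$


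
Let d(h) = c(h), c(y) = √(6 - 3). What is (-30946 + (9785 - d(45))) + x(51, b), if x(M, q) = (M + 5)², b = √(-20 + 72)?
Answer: -18025 - √3 ≈ -18027.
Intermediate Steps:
c(y) = √3
d(h) = √3
b = 2*√13 (b = √52 = 2*√13 ≈ 7.2111)
x(M, q) = (5 + M)²
(-30946 + (9785 - d(45))) + x(51, b) = (-30946 + (9785 - √3)) + (5 + 51)² = (-21161 - √3) + 56² = (-21161 - √3) + 3136 = -18025 - √3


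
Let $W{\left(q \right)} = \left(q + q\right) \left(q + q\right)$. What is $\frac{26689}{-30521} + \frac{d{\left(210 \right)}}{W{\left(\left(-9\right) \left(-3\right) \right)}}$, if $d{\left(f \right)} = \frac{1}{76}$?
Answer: $- \frac{5914678903}{6763941936} \approx -0.87444$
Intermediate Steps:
$d{\left(f \right)} = \frac{1}{76}$
$W{\left(q \right)} = 4 q^{2}$ ($W{\left(q \right)} = 2 q 2 q = 4 q^{2}$)
$\frac{26689}{-30521} + \frac{d{\left(210 \right)}}{W{\left(\left(-9\right) \left(-3\right) \right)}} = \frac{26689}{-30521} + \frac{1}{76 \cdot 4 \left(\left(-9\right) \left(-3\right)\right)^{2}} = 26689 \left(- \frac{1}{30521}\right) + \frac{1}{76 \cdot 4 \cdot 27^{2}} = - \frac{26689}{30521} + \frac{1}{76 \cdot 4 \cdot 729} = - \frac{26689}{30521} + \frac{1}{76 \cdot 2916} = - \frac{26689}{30521} + \frac{1}{76} \cdot \frac{1}{2916} = - \frac{26689}{30521} + \frac{1}{221616} = - \frac{5914678903}{6763941936}$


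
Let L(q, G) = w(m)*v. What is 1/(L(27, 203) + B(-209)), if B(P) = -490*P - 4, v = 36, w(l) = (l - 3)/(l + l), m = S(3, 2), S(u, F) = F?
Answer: 1/102397 ≈ 9.7659e-6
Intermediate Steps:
m = 2
w(l) = (-3 + l)/(2*l) (w(l) = (-3 + l)/((2*l)) = (-3 + l)*(1/(2*l)) = (-3 + l)/(2*l))
B(P) = -4 - 490*P
L(q, G) = -9 (L(q, G) = ((½)*(-3 + 2)/2)*36 = ((½)*(½)*(-1))*36 = -¼*36 = -9)
1/(L(27, 203) + B(-209)) = 1/(-9 + (-4 - 490*(-209))) = 1/(-9 + (-4 + 102410)) = 1/(-9 + 102406) = 1/102397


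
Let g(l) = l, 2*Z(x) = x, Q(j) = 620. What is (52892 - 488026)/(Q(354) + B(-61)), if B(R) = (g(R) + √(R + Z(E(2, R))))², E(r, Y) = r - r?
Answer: -465593380/4806581 - 13271587*I*√61/4806581 ≈ -96.866 - 21.565*I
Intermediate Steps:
E(r, Y) = 0
Z(x) = x/2
B(R) = (R + √R)² (B(R) = (R + √(R + (½)*0))² = (R + √(R + 0))² = (R + √R)²)
(52892 - 488026)/(Q(354) + B(-61)) = (52892 - 488026)/(620 + (-61 + √(-61))²) = -435134/(620 + (-61 + I*√61)²)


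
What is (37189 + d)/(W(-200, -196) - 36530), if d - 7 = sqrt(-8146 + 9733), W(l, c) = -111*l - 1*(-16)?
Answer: -1094/421 - 23*sqrt(3)/14314 ≈ -2.6014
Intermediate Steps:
W(l, c) = 16 - 111*l (W(l, c) = -111*l + 16 = 16 - 111*l)
d = 7 + 23*sqrt(3) (d = 7 + sqrt(-8146 + 9733) = 7 + sqrt(1587) = 7 + 23*sqrt(3) ≈ 46.837)
(37189 + d)/(W(-200, -196) - 36530) = (37189 + (7 + 23*sqrt(3)))/((16 - 111*(-200)) - 36530) = (37196 + 23*sqrt(3))/((16 + 22200) - 36530) = (37196 + 23*sqrt(3))/(22216 - 36530) = (37196 + 23*sqrt(3))/(-14314) = (37196 + 23*sqrt(3))*(-1/14314) = -1094/421 - 23*sqrt(3)/14314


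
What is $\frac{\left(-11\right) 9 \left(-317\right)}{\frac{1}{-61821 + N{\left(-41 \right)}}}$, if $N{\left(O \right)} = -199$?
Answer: $-1946373660$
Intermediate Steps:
$\frac{\left(-11\right) 9 \left(-317\right)}{\frac{1}{-61821 + N{\left(-41 \right)}}} = \frac{\left(-11\right) 9 \left(-317\right)}{\frac{1}{-61821 - 199}} = \frac{\left(-99\right) \left(-317\right)}{\frac{1}{-62020}} = \frac{31383}{- \frac{1}{62020}} = 31383 \left(-62020\right) = -1946373660$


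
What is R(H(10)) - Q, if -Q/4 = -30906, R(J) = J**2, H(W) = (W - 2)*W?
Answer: -117224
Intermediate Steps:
H(W) = W*(-2 + W) (H(W) = (-2 + W)*W = W*(-2 + W))
Q = 123624 (Q = -4*(-30906) = 123624)
R(H(10)) - Q = (10*(-2 + 10))**2 - 1*123624 = (10*8)**2 - 123624 = 80**2 - 123624 = 6400 - 123624 = -117224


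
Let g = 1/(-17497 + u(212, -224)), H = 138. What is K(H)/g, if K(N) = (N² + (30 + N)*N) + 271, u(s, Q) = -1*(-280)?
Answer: -731705283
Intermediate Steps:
u(s, Q) = 280
K(N) = 271 + N² + N*(30 + N) (K(N) = (N² + N*(30 + N)) + 271 = 271 + N² + N*(30 + N))
g = -1/17217 (g = 1/(-17497 + 280) = 1/(-17217) = -1/17217 ≈ -5.8082e-5)
K(H)/g = (271 + 2*138² + 30*138)/(-1/17217) = (271 + 2*19044 + 4140)*(-17217) = (271 + 38088 + 4140)*(-17217) = 42499*(-17217) = -731705283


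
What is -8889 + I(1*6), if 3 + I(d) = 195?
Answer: -8697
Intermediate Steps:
I(d) = 192 (I(d) = -3 + 195 = 192)
-8889 + I(1*6) = -8889 + 192 = -8697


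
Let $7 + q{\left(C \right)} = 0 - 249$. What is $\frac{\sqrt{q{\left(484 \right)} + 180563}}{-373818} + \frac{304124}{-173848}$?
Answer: $- \frac{76031}{43462} - \frac{\sqrt{180307}}{373818} \approx -1.7505$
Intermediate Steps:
$q{\left(C \right)} = -256$ ($q{\left(C \right)} = -7 + \left(0 - 249\right) = -7 - 249 = -256$)
$\frac{\sqrt{q{\left(484 \right)} + 180563}}{-373818} + \frac{304124}{-173848} = \frac{\sqrt{-256 + 180563}}{-373818} + \frac{304124}{-173848} = \sqrt{180307} \left(- \frac{1}{373818}\right) + 304124 \left(- \frac{1}{173848}\right) = - \frac{\sqrt{180307}}{373818} - \frac{76031}{43462} = - \frac{76031}{43462} - \frac{\sqrt{180307}}{373818}$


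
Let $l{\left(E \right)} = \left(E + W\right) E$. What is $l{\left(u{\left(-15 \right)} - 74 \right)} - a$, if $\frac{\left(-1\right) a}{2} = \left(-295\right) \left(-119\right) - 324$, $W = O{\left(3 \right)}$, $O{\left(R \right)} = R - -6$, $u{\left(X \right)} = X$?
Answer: $76682$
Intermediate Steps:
$O{\left(R \right)} = 6 + R$ ($O{\left(R \right)} = R + 6 = 6 + R$)
$W = 9$ ($W = 6 + 3 = 9$)
$l{\left(E \right)} = E \left(9 + E\right)$ ($l{\left(E \right)} = \left(E + 9\right) E = \left(9 + E\right) E = E \left(9 + E\right)$)
$a = -69562$ ($a = - 2 \left(\left(-295\right) \left(-119\right) - 324\right) = - 2 \left(35105 - 324\right) = \left(-2\right) 34781 = -69562$)
$l{\left(u{\left(-15 \right)} - 74 \right)} - a = \left(-15 - 74\right) \left(9 - 89\right) - -69562 = \left(-15 - 74\right) \left(9 - 89\right) + 69562 = - 89 \left(9 - 89\right) + 69562 = \left(-89\right) \left(-80\right) + 69562 = 7120 + 69562 = 76682$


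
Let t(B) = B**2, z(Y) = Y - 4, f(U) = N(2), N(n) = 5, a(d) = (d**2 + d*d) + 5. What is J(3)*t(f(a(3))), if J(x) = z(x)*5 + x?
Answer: -50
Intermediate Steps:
a(d) = 5 + 2*d**2 (a(d) = (d**2 + d**2) + 5 = 2*d**2 + 5 = 5 + 2*d**2)
f(U) = 5
z(Y) = -4 + Y
J(x) = -20 + 6*x (J(x) = (-4 + x)*5 + x = (-20 + 5*x) + x = -20 + 6*x)
J(3)*t(f(a(3))) = (-20 + 6*3)*5**2 = (-20 + 18)*25 = -2*25 = -50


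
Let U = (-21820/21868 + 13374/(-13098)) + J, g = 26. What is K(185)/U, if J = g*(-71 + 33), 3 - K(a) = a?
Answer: 1086035951/5907670838 ≈ 0.18383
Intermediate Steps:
K(a) = 3 - a
J = -988 (J = 26*(-71 + 33) = 26*(-38) = -988)
U = -11815341676/11934461 (U = (-21820/21868 + 13374/(-13098)) - 988 = (-21820*1/21868 + 13374*(-1/13098)) - 988 = (-5455/5467 - 2229/2183) - 988 = -24094208/11934461 - 988 = -11815341676/11934461 ≈ -990.02)
K(185)/U = (3 - 1*185)/(-11815341676/11934461) = (3 - 185)*(-11934461/11815341676) = -182*(-11934461/11815341676) = 1086035951/5907670838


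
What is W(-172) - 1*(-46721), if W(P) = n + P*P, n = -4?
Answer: 76301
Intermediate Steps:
W(P) = -4 + P² (W(P) = -4 + P*P = -4 + P²)
W(-172) - 1*(-46721) = (-4 + (-172)²) - 1*(-46721) = (-4 + 29584) + 46721 = 29580 + 46721 = 76301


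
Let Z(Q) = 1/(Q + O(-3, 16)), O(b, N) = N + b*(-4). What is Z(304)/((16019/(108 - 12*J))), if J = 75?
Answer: -198/1329577 ≈ -0.00014892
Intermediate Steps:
O(b, N) = N - 4*b
Z(Q) = 1/(28 + Q) (Z(Q) = 1/(Q + (16 - 4*(-3))) = 1/(Q + (16 + 12)) = 1/(Q + 28) = 1/(28 + Q))
Z(304)/((16019/(108 - 12*J))) = 1/((28 + 304)*((16019/(108 - 12*75)))) = 1/(332*((16019/(108 - 900)))) = 1/(332*((16019/(-792)))) = 1/(332*((16019*(-1/792)))) = 1/(332*(-16019/792)) = (1/332)*(-792/16019) = -198/1329577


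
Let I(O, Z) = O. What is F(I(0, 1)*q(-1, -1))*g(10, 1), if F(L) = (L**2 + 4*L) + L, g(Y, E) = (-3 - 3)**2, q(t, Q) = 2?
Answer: 0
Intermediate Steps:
g(Y, E) = 36 (g(Y, E) = (-6)**2 = 36)
F(L) = L**2 + 5*L
F(I(0, 1)*q(-1, -1))*g(10, 1) = ((0*2)*(5 + 0*2))*36 = (0*(5 + 0))*36 = (0*5)*36 = 0*36 = 0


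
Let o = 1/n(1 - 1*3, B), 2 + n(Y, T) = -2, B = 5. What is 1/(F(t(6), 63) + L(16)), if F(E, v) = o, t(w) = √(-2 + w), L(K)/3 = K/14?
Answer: 28/89 ≈ 0.31461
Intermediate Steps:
n(Y, T) = -4 (n(Y, T) = -2 - 2 = -4)
L(K) = 3*K/14 (L(K) = 3*(K/14) = 3*K/14)
o = -¼ (o = 1/(-4) = -¼ ≈ -0.25000)
F(E, v) = -¼
1/(F(t(6), 63) + L(16)) = 1/(-¼ + (3/14)*16) = 1/(-¼ + 24/7) = 1/(89/28) = 28/89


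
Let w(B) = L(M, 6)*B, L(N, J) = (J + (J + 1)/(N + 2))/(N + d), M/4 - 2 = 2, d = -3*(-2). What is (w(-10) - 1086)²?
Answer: 46484653609/39204 ≈ 1.1857e+6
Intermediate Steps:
d = 6
M = 16 (M = 8 + 4*2 = 8 + 8 = 16)
L(N, J) = (J + (1 + J)/(2 + N))/(6 + N) (L(N, J) = (J + (J + 1)/(N + 2))/(N + 6) = (J + (1 + J)/(2 + N))/(6 + N))
w(B) = 115*B/396 (w(B) = ((1 + 3*6 + 6*16)/(12 + 16² + 8*16))*B = ((1 + 18 + 96)/(12 + 256 + 128))*B = (115/396)*B = ((1/396)*115)*B = 115*B/396)
(w(-10) - 1086)² = ((115/396)*(-10) - 1086)² = (-575/198 - 1086)² = (-215603/198)² = 46484653609/39204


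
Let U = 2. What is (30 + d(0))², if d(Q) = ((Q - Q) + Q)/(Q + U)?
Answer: 900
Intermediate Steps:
d(Q) = Q/(2 + Q) (d(Q) = ((Q - Q) + Q)/(Q + 2) = (0 + Q)/(2 + Q) = Q/(2 + Q))
(30 + d(0))² = (30 + 0/(2 + 0))² = (30 + 0/2)² = (30 + 0*(½))² = (30 + 0)² = 30² = 900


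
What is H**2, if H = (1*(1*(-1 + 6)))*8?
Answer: 1600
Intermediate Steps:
H = 40 (H = (1*(1*5))*8 = (1*5)*8 = 5*8 = 40)
H**2 = 40**2 = 1600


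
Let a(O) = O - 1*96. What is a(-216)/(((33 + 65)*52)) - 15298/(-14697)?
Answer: 705511/720153 ≈ 0.97967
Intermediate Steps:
a(O) = -96 + O (a(O) = O - 96 = -96 + O)
a(-216)/(((33 + 65)*52)) - 15298/(-14697) = (-96 - 216)/(((33 + 65)*52)) - 15298/(-14697) = -312/(98*52) - 15298*(-1/14697) = -312/5096 + 15298/14697 = -312*1/5096 + 15298/14697 = -3/49 + 15298/14697 = 705511/720153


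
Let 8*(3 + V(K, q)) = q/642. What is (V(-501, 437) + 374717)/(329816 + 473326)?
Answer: 1924531541/4124937312 ≈ 0.46656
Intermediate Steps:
V(K, q) = -3 + q/5136 (V(K, q) = -3 + (q/642)/8 = -3 + q/5136)
(V(-501, 437) + 374717)/(329816 + 473326) = ((-3 + (1/5136)*437) + 374717)/(329816 + 473326) = ((-3 + 437/5136) + 374717)/803142 = (-14971/5136 + 374717)*(1/803142) = (1924531541/5136)*(1/803142) = 1924531541/4124937312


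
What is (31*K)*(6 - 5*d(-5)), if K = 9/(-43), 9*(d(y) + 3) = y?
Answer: -6634/43 ≈ -154.28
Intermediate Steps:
d(y) = -3 + y/9
K = -9/43 (K = 9*(-1/43) = -9/43 ≈ -0.20930)
(31*K)*(6 - 5*d(-5)) = (31*(-9/43))*(6 - 5*(-3 + (1/9)*(-5))) = -279*(6 - 5*(-3 - 5/9))/43 = -279*(6 - 5*(-32/9))/43 = -279*(6 + 160/9)/43 = -279/43*214/9 = -6634/43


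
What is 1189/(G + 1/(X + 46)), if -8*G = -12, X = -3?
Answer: 102254/131 ≈ 780.56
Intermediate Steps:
G = 3/2 (G = -⅛*(-12) = 3/2 ≈ 1.5000)
1189/(G + 1/(X + 46)) = 1189/(3/2 + 1/(-3 + 46)) = 1189/(3/2 + 1/43) = 1189/(131/86) = 1189*(86/131) = 102254/131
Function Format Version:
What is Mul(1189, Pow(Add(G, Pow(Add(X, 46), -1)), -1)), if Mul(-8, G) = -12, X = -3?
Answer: Rational(102254, 131) ≈ 780.56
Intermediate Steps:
G = Rational(3, 2) (G = Mul(Rational(-1, 8), -12) = Rational(3, 2) ≈ 1.5000)
Mul(1189, Pow(Add(G, Pow(Add(X, 46), -1)), -1)) = Mul(1189, Pow(Add(Rational(3, 2), Pow(Add(-3, 46), -1)), -1)) = Mul(1189, Pow(Add(Rational(3, 2), Pow(43, -1)), -1)) = Mul(1189, Pow(Add(Rational(3, 2), Rational(1, 43)), -1)) = Mul(1189, Pow(Rational(131, 86), -1)) = Mul(1189, Rational(86, 131)) = Rational(102254, 131)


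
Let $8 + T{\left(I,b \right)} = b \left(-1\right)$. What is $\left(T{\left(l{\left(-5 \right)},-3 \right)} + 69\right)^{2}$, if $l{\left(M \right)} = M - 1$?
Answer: $4096$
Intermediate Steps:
$l{\left(M \right)} = -1 + M$ ($l{\left(M \right)} = M - 1 = -1 + M$)
$T{\left(I,b \right)} = -8 - b$ ($T{\left(I,b \right)} = -8 + b \left(-1\right) = -8 - b$)
$\left(T{\left(l{\left(-5 \right)},-3 \right)} + 69\right)^{2} = \left(\left(-8 - -3\right) + 69\right)^{2} = \left(\left(-8 + 3\right) + 69\right)^{2} = \left(-5 + 69\right)^{2} = 64^{2} = 4096$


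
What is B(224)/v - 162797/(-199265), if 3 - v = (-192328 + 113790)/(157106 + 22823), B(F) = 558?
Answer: 4021388714851/24642106225 ≈ 163.19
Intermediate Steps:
v = 618325/179929 (v = 3 - (-192328 + 113790)/(157106 + 22823) = 3 - (-78538)/179929 = 3 - 1*(-78538/179929) = 3 + 78538/179929 = 618325/179929 ≈ 3.4365)
B(224)/v - 162797/(-199265) = 558/(618325/179929) - 162797/(-199265) = 558*(179929/618325) - 162797*(-1/199265) = 100400382/618325 + 162797/199265 = 4021388714851/24642106225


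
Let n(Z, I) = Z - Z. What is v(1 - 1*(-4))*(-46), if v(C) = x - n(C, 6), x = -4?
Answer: 184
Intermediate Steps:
n(Z, I) = 0
v(C) = -4 (v(C) = -4 - 1*0 = -4 + 0 = -4)
v(1 - 1*(-4))*(-46) = -4*(-46) = 184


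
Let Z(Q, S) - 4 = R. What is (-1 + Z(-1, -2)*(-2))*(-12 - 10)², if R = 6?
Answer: -10164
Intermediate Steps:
Z(Q, S) = 10 (Z(Q, S) = 4 + 6 = 10)
(-1 + Z(-1, -2)*(-2))*(-12 - 10)² = (-1 + 10*(-2))*(-12 - 10)² = (-1 - 20)*(-22)² = -21*484 = -10164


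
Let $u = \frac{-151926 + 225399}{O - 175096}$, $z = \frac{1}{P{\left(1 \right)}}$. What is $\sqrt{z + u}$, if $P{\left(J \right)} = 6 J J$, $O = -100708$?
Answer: $\frac{i \sqrt{47282241}}{21774} \approx 0.3158 i$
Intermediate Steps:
$P{\left(J \right)} = 6 J^{2}$
$z = \frac{1}{6}$ ($z = \frac{1}{6 \cdot 1^{2}} = \frac{1}{6 \cdot 1} = \frac{1}{6} \approx 0.16667$)
$u = - \frac{3867}{14516}$ ($u = \frac{-151926 + 225399}{-100708 - 175096} = \frac{73473}{-275804} = 73473 \left(- \frac{1}{275804}\right) = - \frac{3867}{14516} \approx -0.2664$)
$\sqrt{z + u} = \sqrt{\frac{1}{6} - \frac{3867}{14516}} = \sqrt{- \frac{4343}{43548}} = \frac{i \sqrt{47282241}}{21774}$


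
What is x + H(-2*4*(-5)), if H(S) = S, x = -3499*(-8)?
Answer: 28032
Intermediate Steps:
x = 27992
x + H(-2*4*(-5)) = 27992 - 2*4*(-5) = 27992 - 8*(-5) = 27992 + 40 = 28032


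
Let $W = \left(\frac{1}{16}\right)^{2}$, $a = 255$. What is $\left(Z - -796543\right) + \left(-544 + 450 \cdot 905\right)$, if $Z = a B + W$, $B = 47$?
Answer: $\frac{311099905}{256} \approx 1.2152 \cdot 10^{6}$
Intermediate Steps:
$W = \frac{1}{256}$ ($W = \left(\frac{1}{16}\right)^{2} = \frac{1}{256} \approx 0.0039063$)
$Z = \frac{3068161}{256}$ ($Z = 255 \cdot 47 + \frac{1}{256} = 11985 + \frac{1}{256} = \frac{3068161}{256} \approx 11985.0$)
$\left(Z - -796543\right) + \left(-544 + 450 \cdot 905\right) = \left(\frac{3068161}{256} - -796543\right) + \left(-544 + 450 \cdot 905\right) = \left(\frac{3068161}{256} + 796543\right) + \left(-544 + 407250\right) = \frac{206983169}{256} + 406706 = \frac{311099905}{256}$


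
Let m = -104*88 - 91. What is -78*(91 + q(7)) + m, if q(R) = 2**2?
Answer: -16653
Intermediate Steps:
q(R) = 4
m = -9243 (m = -9152 - 91 = -9243)
-78*(91 + q(7)) + m = -78*(91 + 4) - 9243 = -78*95 - 9243 = -7410 - 9243 = -16653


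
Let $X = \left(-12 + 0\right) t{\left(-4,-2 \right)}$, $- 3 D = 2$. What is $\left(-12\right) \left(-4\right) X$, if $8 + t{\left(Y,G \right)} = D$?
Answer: $4992$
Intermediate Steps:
$D = - \frac{2}{3}$ ($D = \left(- \frac{1}{3}\right) 2 = - \frac{2}{3} \approx -0.66667$)
$t{\left(Y,G \right)} = - \frac{26}{3}$ ($t{\left(Y,G \right)} = -8 - \frac{2}{3} = - \frac{26}{3}$)
$X = 104$ ($X = \left(-12 + 0\right) \left(- \frac{26}{3}\right) = \left(-12\right) \left(- \frac{26}{3}\right) = 104$)
$\left(-12\right) \left(-4\right) X = \left(-12\right) \left(-4\right) 104 = 48 \cdot 104 = 4992$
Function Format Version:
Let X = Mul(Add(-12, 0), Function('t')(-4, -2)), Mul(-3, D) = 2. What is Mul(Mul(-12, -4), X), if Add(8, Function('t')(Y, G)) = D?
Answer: 4992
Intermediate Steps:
D = Rational(-2, 3) (D = Mul(Rational(-1, 3), 2) = Rational(-2, 3) ≈ -0.66667)
Function('t')(Y, G) = Rational(-26, 3) (Function('t')(Y, G) = Add(-8, Rational(-2, 3)) = Rational(-26, 3))
X = 104 (X = Mul(Add(-12, 0), Rational(-26, 3)) = Mul(-12, Rational(-26, 3)) = 104)
Mul(Mul(-12, -4), X) = Mul(Mul(-12, -4), 104) = Mul(48, 104) = 4992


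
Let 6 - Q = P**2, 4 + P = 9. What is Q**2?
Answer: 361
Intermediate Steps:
P = 5 (P = -4 + 9 = 5)
Q = -19 (Q = 6 - 1*5**2 = 6 - 1*25 = 6 - 25 = -19)
Q**2 = (-19)**2 = 361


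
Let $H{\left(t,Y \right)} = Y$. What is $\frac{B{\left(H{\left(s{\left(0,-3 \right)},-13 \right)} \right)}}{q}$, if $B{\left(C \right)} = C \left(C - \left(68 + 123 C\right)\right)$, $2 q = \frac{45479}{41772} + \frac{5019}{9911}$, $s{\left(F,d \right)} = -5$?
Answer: $- \frac{16339842460656}{660396037} \approx -24743.0$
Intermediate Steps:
$q = \frac{660396037}{828004584}$ ($q = \frac{\frac{45479}{41772} + \frac{5019}{9911}}{2} = \frac{1}{2} \cdot \frac{660396037}{414002292} = \frac{660396037}{828004584} \approx 0.79757$)
$B{\left(C \right)} = C \left(-68 - 122 C\right)$ ($B{\left(C \right)} = C \left(C - \left(68 + 123 C\right)\right) = C \left(-68 - 122 C\right)$)
$\frac{B{\left(H{\left(s{\left(0,-3 \right)},-13 \right)} \right)}}{q} = \frac{\left(-2\right) \left(-13\right) \left(34 + 61 \left(-13\right)\right)}{\frac{660396037}{828004584}} = \left(-2\right) \left(-13\right) \left(34 - 793\right) \frac{828004584}{660396037} = \left(-2\right) \left(-13\right) \left(-759\right) \frac{828004584}{660396037} = \left(-19734\right) \frac{828004584}{660396037} = - \frac{16339842460656}{660396037}$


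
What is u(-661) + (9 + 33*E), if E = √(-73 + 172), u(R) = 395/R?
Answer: 5554/661 + 99*√11 ≈ 336.75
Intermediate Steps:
E = 3*√11 (E = √99 = 3*√11 ≈ 9.9499)
u(-661) + (9 + 33*E) = 395/(-661) + (9 + 33*(3*√11)) = 395*(-1/661) + (9 + 99*√11) = -395/661 + (9 + 99*√11) = 5554/661 + 99*√11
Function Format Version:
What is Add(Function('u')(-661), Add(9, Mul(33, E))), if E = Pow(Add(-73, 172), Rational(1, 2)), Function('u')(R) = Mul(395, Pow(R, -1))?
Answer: Add(Rational(5554, 661), Mul(99, Pow(11, Rational(1, 2)))) ≈ 336.75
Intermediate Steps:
E = Mul(3, Pow(11, Rational(1, 2))) (E = Pow(99, Rational(1, 2)) = Mul(3, Pow(11, Rational(1, 2))) ≈ 9.9499)
Add(Function('u')(-661), Add(9, Mul(33, E))) = Add(Mul(395, Pow(-661, -1)), Add(9, Mul(33, Mul(3, Pow(11, Rational(1, 2)))))) = Add(Mul(395, Rational(-1, 661)), Add(9, Mul(99, Pow(11, Rational(1, 2))))) = Add(Rational(-395, 661), Add(9, Mul(99, Pow(11, Rational(1, 2))))) = Add(Rational(5554, 661), Mul(99, Pow(11, Rational(1, 2))))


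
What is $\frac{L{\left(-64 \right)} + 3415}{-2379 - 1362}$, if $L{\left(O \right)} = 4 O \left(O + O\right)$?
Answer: $- \frac{12061}{1247} \approx -9.672$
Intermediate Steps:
$L{\left(O \right)} = 8 O^{2}$ ($L{\left(O \right)} = 4 O 2 O = 8 O^{2}$)
$\frac{L{\left(-64 \right)} + 3415}{-2379 - 1362} = \frac{8 \left(-64\right)^{2} + 3415}{-2379 - 1362} = \frac{8 \cdot 4096 + 3415}{-3741} = \left(32768 + 3415\right) \left(- \frac{1}{3741}\right) = 36183 \left(- \frac{1}{3741}\right) = - \frac{12061}{1247}$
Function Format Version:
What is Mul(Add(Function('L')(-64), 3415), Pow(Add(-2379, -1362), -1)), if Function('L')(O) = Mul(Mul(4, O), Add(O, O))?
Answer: Rational(-12061, 1247) ≈ -9.6720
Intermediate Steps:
Function('L')(O) = Mul(8, Pow(O, 2)) (Function('L')(O) = Mul(Mul(4, O), Mul(2, O)) = Mul(8, Pow(O, 2)))
Mul(Add(Function('L')(-64), 3415), Pow(Add(-2379, -1362), -1)) = Mul(Add(Mul(8, Pow(-64, 2)), 3415), Pow(Add(-2379, -1362), -1)) = Mul(Add(Mul(8, 4096), 3415), Pow(-3741, -1)) = Mul(Add(32768, 3415), Rational(-1, 3741)) = Mul(36183, Rational(-1, 3741)) = Rational(-12061, 1247)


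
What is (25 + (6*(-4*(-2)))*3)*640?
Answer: 108160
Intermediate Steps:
(25 + (6*(-4*(-2)))*3)*640 = (25 + (6*8)*3)*640 = (25 + 48*3)*640 = (25 + 144)*640 = 169*640 = 108160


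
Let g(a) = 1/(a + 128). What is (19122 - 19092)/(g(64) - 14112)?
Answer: -5760/2709503 ≈ -0.0021259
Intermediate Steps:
g(a) = 1/(128 + a)
(19122 - 19092)/(g(64) - 14112) = (19122 - 19092)/(1/(128 + 64) - 14112) = 30/(1/192 - 14112) = 30/(-2709503/192) = 30*(-192/2709503) = -5760/2709503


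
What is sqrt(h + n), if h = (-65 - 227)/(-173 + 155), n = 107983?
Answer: 11*sqrt(8033)/3 ≈ 328.63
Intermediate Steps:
h = 146/9 (h = -292/(-18) = -1/18*(-292) = 146/9 ≈ 16.222)
sqrt(h + n) = sqrt(146/9 + 107983) = sqrt(971993/9) = 11*sqrt(8033)/3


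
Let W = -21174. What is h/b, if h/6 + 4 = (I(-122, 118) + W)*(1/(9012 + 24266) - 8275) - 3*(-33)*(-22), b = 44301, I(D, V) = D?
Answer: 5864322949308/245708113 ≈ 23867.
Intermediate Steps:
h = 17592968847924/16639 (h = -24 + 6*((-122 - 21174)*(1/(9012 + 24266) - 8275) - 3*(-33)*(-22)) = -24 + 6*(-21296*(1/33278 - 8275) - (-99)*(-22)) = -24 + 6*(-21296*(1/33278 - 8275) - 1*2178) = -24 + 6*(-21296*(-275375449/33278) - 2178) = -24 + 6*(2932197780952/16639 - 2178) = -24 + 6*(2932161541210/16639) = -24 + 17592969247260/16639 = 17592968847924/16639 ≈ 1.0573e+9)
h/b = (17592968847924/16639)/44301 = (17592968847924/16639)*(1/44301) = 5864322949308/245708113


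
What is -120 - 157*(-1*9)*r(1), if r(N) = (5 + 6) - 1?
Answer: 14010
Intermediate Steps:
r(N) = 10 (r(N) = 11 - 1 = 10)
-120 - 157*(-1*9)*r(1) = -120 - 157*(-1*9)*10 = -120 - (-1413)*10 = -120 - 157*(-90) = -120 + 14130 = 14010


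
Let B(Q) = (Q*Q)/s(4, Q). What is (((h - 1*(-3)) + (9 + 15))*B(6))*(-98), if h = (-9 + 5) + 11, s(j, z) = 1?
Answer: -119952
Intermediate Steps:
B(Q) = Q² (B(Q) = (Q*Q)/1 = Q²*1 = Q²)
h = 7 (h = -4 + 11 = 7)
(((h - 1*(-3)) + (9 + 15))*B(6))*(-98) = (((7 - 1*(-3)) + (9 + 15))*6²)*(-98) = (((7 + 3) + 24)*36)*(-98) = ((10 + 24)*36)*(-98) = (34*36)*(-98) = 1224*(-98) = -119952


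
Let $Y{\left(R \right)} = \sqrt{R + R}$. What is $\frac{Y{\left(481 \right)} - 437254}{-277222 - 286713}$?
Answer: $\frac{437254}{563935} - \frac{\sqrt{962}}{563935} \approx 0.77531$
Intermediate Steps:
$Y{\left(R \right)} = \sqrt{2} \sqrt{R}$ ($Y{\left(R \right)} = \sqrt{2 R} = \sqrt{2} \sqrt{R}$)
$\frac{Y{\left(481 \right)} - 437254}{-277222 - 286713} = \frac{\sqrt{2} \sqrt{481} - 437254}{-277222 - 286713} = \frac{\sqrt{962} - 437254}{-563935} = \left(-437254 + \sqrt{962}\right) \left(- \frac{1}{563935}\right) = \frac{437254}{563935} - \frac{\sqrt{962}}{563935}$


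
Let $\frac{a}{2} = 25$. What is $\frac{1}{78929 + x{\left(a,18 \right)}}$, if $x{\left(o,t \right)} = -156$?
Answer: $\frac{1}{78773} \approx 1.2695 \cdot 10^{-5}$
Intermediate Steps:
$a = 50$ ($a = 2 \cdot 25 = 50$)
$\frac{1}{78929 + x{\left(a,18 \right)}} = \frac{1}{78929 - 156} = \frac{1}{78773}$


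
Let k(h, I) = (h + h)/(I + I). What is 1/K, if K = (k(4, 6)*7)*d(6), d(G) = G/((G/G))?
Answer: 1/28 ≈ 0.035714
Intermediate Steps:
d(G) = G (d(G) = G/1 = G*1 = G)
k(h, I) = h/I (k(h, I) = (2*h)/((2*I)) = (2*h)*(1/(2*I)) = h/I)
K = 28 (K = ((4/6)*7)*6 = ((4*(⅙))*7)*6 = ((⅔)*7)*6 = (14/3)*6 = 28)
1/K = 1/28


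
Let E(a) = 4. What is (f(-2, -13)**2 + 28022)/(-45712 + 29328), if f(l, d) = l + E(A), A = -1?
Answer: -14013/8192 ≈ -1.7106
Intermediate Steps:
f(l, d) = 4 + l (f(l, d) = l + 4 = 4 + l)
(f(-2, -13)**2 + 28022)/(-45712 + 29328) = ((4 - 2)**2 + 28022)/(-45712 + 29328) = (2**2 + 28022)/(-16384) = (4 + 28022)*(-1/16384) = 28026*(-1/16384) = -14013/8192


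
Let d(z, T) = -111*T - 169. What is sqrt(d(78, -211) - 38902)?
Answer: 5*I*sqrt(626) ≈ 125.1*I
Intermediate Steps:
d(z, T) = -169 - 111*T
sqrt(d(78, -211) - 38902) = sqrt((-169 - 111*(-211)) - 38902) = sqrt((-169 + 23421) - 38902) = sqrt(23252 - 38902) = sqrt(-15650) = 5*I*sqrt(626)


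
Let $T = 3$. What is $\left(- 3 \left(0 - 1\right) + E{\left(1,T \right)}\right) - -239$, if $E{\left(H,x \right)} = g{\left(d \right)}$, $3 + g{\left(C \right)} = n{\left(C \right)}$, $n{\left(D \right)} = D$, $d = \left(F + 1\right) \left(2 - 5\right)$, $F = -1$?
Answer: $239$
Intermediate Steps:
$d = 0$ ($d = \left(-1 + 1\right) \left(2 - 5\right) = 0 \left(-3\right) = 0$)
$g{\left(C \right)} = -3 + C$
$E{\left(H,x \right)} = -3$ ($E{\left(H,x \right)} = -3 + 0 = -3$)
$\left(- 3 \left(0 - 1\right) + E{\left(1,T \right)}\right) - -239 = \left(- 3 \left(0 - 1\right) - 3\right) - -239 = \left(\left(-3\right) \left(-1\right) - 3\right) + 239 = \left(3 - 3\right) + 239 = 0 + 239 = 239$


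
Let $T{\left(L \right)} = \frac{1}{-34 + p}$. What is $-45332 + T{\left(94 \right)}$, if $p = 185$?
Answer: $- \frac{6845131}{151} \approx -45332.0$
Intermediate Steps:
$T{\left(L \right)} = \frac{1}{151}$ ($T{\left(L \right)} = \frac{1}{-34 + 185} = \frac{1}{151}$)
$-45332 + T{\left(94 \right)} = -45332 + \frac{1}{151} = - \frac{6845131}{151}$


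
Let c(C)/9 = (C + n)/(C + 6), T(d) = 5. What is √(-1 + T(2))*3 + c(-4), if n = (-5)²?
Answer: 201/2 ≈ 100.50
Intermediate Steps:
n = 25
c(C) = 9*(25 + C)/(6 + C) (c(C) = 9*((C + 25)/(C + 6)) = 9*((25 + C)/(6 + C)) = 9*(25 + C)/(6 + C))
√(-1 + T(2))*3 + c(-4) = √(-1 + 5)*3 + 9*(25 - 4)/(6 - 4) = √4*3 + 9*21/2 = 2*3 + 9*(½)*21 = 6 + 189/2 = 201/2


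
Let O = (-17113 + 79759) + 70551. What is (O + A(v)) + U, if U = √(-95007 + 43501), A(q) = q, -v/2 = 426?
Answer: 132345 + I*√51506 ≈ 1.3235e+5 + 226.95*I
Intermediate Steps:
v = -852 (v = -2*426 = -852)
O = 133197 (O = 62646 + 70551 = 133197)
U = I*√51506 (U = √(-51506) = I*√51506 ≈ 226.95*I)
(O + A(v)) + U = (133197 - 852) + I*√51506 = 132345 + I*√51506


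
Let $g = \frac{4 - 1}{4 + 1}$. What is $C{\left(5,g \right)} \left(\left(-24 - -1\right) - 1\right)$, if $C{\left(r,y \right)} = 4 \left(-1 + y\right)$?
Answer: $\frac{192}{5} \approx 38.4$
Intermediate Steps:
$g = \frac{3}{5} \approx 0.6$
$C{\left(r,y \right)} = -4 + 4 y$
$C{\left(5,g \right)} \left(\left(-24 - -1\right) - 1\right) = \left(-4 + 4 \cdot \frac{3}{5}\right) \left(\left(-24 - -1\right) - 1\right) = \left(-4 + \frac{12}{5}\right) \left(\left(-24 + 1\right) - 1\right) = - \frac{8 \left(-23 - 1\right)}{5} = \left(- \frac{8}{5}\right) \left(-24\right) = \frac{192}{5}$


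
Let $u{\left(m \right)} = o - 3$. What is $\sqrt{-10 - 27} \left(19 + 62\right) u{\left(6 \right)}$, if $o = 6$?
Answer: $243 i \sqrt{37} \approx 1478.1 i$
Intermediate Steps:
$u{\left(m \right)} = 3$ ($u{\left(m \right)} = 6 - 3 = 3$)
$\sqrt{-10 - 27} \left(19 + 62\right) u{\left(6 \right)} = \sqrt{-10 - 27} \left(19 + 62\right) 3 = \sqrt{-37} \cdot 81 \cdot 3 = i \sqrt{37} \cdot 243 = 243 i \sqrt{37}$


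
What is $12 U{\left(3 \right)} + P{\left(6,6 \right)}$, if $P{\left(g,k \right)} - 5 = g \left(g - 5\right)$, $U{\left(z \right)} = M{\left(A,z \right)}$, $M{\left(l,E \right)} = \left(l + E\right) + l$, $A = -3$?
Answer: $-25$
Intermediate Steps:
$M{\left(l,E \right)} = E + 2 l$ ($M{\left(l,E \right)} = \left(E + l\right) + l = E + 2 l$)
$U{\left(z \right)} = -6 + z$ ($U{\left(z \right)} = z + 2 \left(-3\right) = z - 6 = -6 + z$)
$P{\left(g,k \right)} = 5 + g \left(-5 + g\right)$ ($P{\left(g,k \right)} = 5 + g \left(g - 5\right) = 5 + g \left(-5 + g\right)$)
$12 U{\left(3 \right)} + P{\left(6,6 \right)} = 12 \left(-6 + 3\right) + \left(5 + 6^{2} - 30\right) = 12 \left(-3\right) + \left(5 + 36 - 30\right) = -36 + 11 = -25$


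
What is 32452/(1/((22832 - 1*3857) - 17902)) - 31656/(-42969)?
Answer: 498741136260/14323 ≈ 3.4821e+7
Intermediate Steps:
32452/(1/((22832 - 1*3857) - 17902)) - 31656/(-42969) = 32452/(1/((22832 - 3857) - 17902)) - 31656*(-1/42969) = 32452/(1/(18975 - 17902)) + 10552/14323 = 32452/(1/1073) + 10552/14323 = 32452*1073 + 10552/14323 = 34820996 + 10552/14323 = 498741136260/14323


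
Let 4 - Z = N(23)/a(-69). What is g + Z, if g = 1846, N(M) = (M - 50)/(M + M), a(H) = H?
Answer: 1957291/1058 ≈ 1850.0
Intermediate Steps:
N(M) = (-50 + M)/(2*M) (N(M) = (-50 + M)/((2*M)) = (-50 + M)*(1/(2*M)) = (-50 + M)/(2*M))
Z = 4223/1058 (Z = 4 - (1/2)*(-50 + 23)/23/(-69) = 4 - (1/2)*(1/23)*(-27)*(-1)/69 = 4 - (-27)*(-1)/(46*69) = 4 - 1*9/1058 = 4 - 9/1058 = 4223/1058 ≈ 3.9915)
g + Z = 1846 + 4223/1058 = 1957291/1058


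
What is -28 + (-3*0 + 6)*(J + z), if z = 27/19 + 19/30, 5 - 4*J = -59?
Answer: 7631/95 ≈ 80.326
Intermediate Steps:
J = 16 (J = 5/4 - ¼*(-59) = 5/4 + 59/4 = 16)
z = 1171/570 (z = 27*(1/19) + 19*(1/30) = 27/19 + 19/30 = 1171/570 ≈ 2.0544)
-28 + (-3*0 + 6)*(J + z) = -28 + (-3*0 + 6)*(16 + 1171/570) = -28 + (0 + 6)*(10291/570) = -28 + 6*(10291/570) = -28 + 10291/95 = 7631/95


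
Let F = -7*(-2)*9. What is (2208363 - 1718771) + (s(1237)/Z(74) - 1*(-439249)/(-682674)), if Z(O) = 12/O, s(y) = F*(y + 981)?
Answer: 1510742103923/682674 ≈ 2.2130e+6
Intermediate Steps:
F = 126 (F = 14*9 = 126)
s(y) = 123606 + 126*y (s(y) = 126*(y + 981) = 126*(981 + y) = 123606 + 126*y)
(2208363 - 1718771) + (s(1237)/Z(74) - 1*(-439249)/(-682674)) = (2208363 - 1718771) + ((123606 + 126*1237)/((12/74)) - 1*(-439249)/(-682674)) = 489592 + ((123606 + 155862)/((12*(1/74))) + 439249*(-1/682674)) = 489592 + (279468/(6/37) - 439249/682674) = 489592 + (279468*(37/6) - 439249/682674) = 489592 + (1723386 - 439249/682674) = 489592 + 1176510374915/682674 = 1510742103923/682674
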